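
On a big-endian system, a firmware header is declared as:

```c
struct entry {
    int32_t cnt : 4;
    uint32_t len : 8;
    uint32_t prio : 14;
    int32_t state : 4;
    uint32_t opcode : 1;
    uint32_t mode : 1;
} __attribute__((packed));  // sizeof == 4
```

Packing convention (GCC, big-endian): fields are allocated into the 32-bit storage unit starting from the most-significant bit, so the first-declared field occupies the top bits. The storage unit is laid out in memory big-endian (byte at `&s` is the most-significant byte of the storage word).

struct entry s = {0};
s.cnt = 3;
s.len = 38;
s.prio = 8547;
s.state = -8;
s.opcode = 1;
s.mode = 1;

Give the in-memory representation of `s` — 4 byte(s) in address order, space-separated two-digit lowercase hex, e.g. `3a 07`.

[28+:4] cnt=3 & 0xf = 0x3; word=0x30000000
[20+:8] len=38 & 0xff = 0x26; word=0x32600000
[6+:14] prio=8547 & 0x3fff = 0x2163; word=0x326858c0
[2+:4] state=-8 & 0xf = 0x8; word=0x326858e0
[1+:1] opcode=1 & 0x1 = 0x1; word=0x326858e2
[0+:1] mode=1 & 0x1 = 0x1; word=0x326858e3
word = 0x326858e3 → big-endian bytes:
  [0]=0x32  [1]=0x68  [2]=0x58  [3]=0xe3

32 68 58 e3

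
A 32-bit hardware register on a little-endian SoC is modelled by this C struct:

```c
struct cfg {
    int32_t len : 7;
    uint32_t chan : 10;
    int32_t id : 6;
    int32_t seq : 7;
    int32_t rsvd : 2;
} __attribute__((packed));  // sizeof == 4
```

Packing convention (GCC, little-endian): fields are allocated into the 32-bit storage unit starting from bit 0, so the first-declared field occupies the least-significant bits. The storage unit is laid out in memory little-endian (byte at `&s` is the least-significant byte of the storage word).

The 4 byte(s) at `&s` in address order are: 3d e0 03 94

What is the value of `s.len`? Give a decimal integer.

61

[0]=0x3d [1]=0xe0 [2]=0x03 [3]=0x94 (little-endian) → word 0x9403e03d
len:7 @ bit 0 → (0x9403e03d>>0)&0x7f = 0x3d  ←
chan:10 @ bit 7 → (0x9403e03d>>7)&0x3ff = 0x3c0
id:6 @ bit 17 → (0x9403e03d>>17)&0x3f = 0x1
seq:7 @ bit 23 → (0x9403e03d>>23)&0x7f = 0x28
rsvd:2 @ bit 30 → (0x9403e03d>>30)&0x3 = 0x2
len signed 7b, MSB=0: value = 61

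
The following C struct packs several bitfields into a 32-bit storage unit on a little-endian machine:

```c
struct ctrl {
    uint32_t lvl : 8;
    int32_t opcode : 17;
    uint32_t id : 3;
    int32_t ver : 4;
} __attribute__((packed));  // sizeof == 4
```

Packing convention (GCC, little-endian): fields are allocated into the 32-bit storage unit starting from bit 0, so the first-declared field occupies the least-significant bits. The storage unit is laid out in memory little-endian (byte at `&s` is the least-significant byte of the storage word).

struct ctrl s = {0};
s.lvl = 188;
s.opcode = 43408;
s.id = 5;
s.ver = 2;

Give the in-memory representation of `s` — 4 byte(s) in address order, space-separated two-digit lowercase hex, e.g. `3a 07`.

lvl:8 = 188 → 0xbc << 0 → word 0x000000bc
opcode:17 = 43408 → 0xa990 << 8 → word 0x00a990bc
id:3 = 5 → 0x5 << 25 → word 0x0aa990bc
ver:4 = 2 → 0x2 << 28 → word 0x2aa990bc
word = 0x2aa990bc → little-endian bytes:
  [0]=0xbc  [1]=0x90  [2]=0xa9  [3]=0x2a

bc 90 a9 2a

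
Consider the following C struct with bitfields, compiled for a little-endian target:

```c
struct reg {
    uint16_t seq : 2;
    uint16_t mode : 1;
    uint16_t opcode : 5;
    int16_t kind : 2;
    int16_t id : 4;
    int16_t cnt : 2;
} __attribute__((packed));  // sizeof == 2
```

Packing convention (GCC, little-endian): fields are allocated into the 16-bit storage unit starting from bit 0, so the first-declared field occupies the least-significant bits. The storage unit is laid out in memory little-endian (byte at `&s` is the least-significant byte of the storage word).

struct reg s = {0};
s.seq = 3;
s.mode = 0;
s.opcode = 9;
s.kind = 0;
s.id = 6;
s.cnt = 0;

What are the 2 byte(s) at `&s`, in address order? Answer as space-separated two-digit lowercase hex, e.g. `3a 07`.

4b 18

seq (2b) val=3 bits=0x3 at bit 0: 0x0003
mode (1b) val=0 bits=0x0 at bit 2: 0x0003
opcode (5b) val=9 bits=0x9 at bit 3: 0x004b
kind (2b) val=0 bits=0x0 at bit 8: 0x004b
id (4b) val=6 bits=0x6 at bit 10: 0x184b
cnt (2b) val=0 bits=0x0 at bit 14: 0x184b
word = 0x184b → little-endian bytes:
  [0]=0x4b  [1]=0x18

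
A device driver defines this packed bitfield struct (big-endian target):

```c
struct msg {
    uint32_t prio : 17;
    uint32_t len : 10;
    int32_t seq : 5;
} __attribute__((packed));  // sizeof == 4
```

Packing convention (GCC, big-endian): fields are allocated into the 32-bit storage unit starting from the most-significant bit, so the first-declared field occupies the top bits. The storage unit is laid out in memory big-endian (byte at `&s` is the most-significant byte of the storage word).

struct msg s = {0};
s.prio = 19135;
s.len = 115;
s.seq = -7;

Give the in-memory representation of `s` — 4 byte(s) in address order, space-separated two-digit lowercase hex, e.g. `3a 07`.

prio (17b) val=19135 bits=0x4abf at bit 15: 0x255f8000
len (10b) val=115 bits=0x73 at bit 5: 0x255f8e60
seq (5b) val=-7 bits=0x19 at bit 0: 0x255f8e79
word = 0x255f8e79 → big-endian bytes:
  [0]=0x25  [1]=0x5f  [2]=0x8e  [3]=0x79

25 5f 8e 79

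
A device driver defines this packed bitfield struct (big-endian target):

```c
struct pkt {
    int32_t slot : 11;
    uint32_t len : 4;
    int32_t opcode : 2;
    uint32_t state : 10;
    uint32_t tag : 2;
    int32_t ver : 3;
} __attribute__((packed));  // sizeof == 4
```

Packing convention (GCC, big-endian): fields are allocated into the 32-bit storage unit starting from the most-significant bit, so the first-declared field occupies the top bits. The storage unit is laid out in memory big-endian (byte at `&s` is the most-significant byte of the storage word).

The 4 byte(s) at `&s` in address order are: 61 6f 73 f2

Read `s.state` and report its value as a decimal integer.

927

[0]=0x61 [1]=0x6f [2]=0x73 [3]=0xf2 (big-endian) → word 0x616f73f2
slot:11 @ bit 21 → (0x616f73f2>>21)&0x7ff = 0x30b
len:4 @ bit 17 → (0x616f73f2>>17)&0xf = 0x7
opcode:2 @ bit 15 → (0x616f73f2>>15)&0x3 = 0x2
state:10 @ bit 5 → (0x616f73f2>>5)&0x3ff = 0x39f  ←
tag:2 @ bit 3 → (0x616f73f2>>3)&0x3 = 0x2
ver:3 @ bit 0 → (0x616f73f2>>0)&0x7 = 0x2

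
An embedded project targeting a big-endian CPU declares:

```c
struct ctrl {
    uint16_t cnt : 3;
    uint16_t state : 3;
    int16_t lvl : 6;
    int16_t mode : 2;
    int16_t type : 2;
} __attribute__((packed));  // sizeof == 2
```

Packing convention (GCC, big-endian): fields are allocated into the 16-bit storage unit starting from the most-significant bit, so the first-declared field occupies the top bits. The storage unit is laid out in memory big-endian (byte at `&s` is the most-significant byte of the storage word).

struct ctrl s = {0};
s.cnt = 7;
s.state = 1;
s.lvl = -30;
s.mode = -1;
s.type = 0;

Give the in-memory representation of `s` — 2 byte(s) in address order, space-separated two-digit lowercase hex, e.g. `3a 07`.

e6 2c

[13+:3] cnt=7 & 0x7 = 0x7; word=0xe000
[10+:3] state=1 & 0x7 = 0x1; word=0xe400
[4+:6] lvl=-30 & 0x3f = 0x22; word=0xe620
[2+:2] mode=-1 & 0x3 = 0x3; word=0xe62c
[0+:2] type=0 & 0x3 = 0x0; word=0xe62c
word = 0xe62c → big-endian bytes:
  [0]=0xe6  [1]=0x2c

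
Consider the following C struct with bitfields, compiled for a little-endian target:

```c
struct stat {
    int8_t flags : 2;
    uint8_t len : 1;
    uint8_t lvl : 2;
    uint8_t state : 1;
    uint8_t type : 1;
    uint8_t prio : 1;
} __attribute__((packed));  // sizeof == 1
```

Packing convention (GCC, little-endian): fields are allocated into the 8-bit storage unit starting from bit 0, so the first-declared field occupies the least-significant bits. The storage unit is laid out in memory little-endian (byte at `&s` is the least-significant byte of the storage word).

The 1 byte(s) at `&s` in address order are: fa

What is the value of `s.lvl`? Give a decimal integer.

3

[0]=0xfa (little-endian) → word 0xfa
flags [0+:2] = (word>>0) & 0x3 = 2
len [2+:1] = (word>>2) & 0x1 = 0
lvl [3+:2] = (word>>3) & 0x3 = 3  ←
state [5+:1] = (word>>5) & 0x1 = 1
type [6+:1] = (word>>6) & 0x1 = 1
prio [7+:1] = (word>>7) & 0x1 = 1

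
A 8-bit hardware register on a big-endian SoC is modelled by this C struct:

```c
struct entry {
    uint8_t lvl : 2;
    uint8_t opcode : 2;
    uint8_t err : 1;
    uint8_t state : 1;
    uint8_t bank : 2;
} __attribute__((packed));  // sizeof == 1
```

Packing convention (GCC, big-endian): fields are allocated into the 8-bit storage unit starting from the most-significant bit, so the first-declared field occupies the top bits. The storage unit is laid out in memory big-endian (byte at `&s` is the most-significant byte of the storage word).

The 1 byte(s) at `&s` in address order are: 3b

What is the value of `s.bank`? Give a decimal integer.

3

[0]=0x3b (big-endian) → word 0x3b
lvl [6+:2] = (word>>6) & 0x3 = 0
opcode [4+:2] = (word>>4) & 0x3 = 3
err [3+:1] = (word>>3) & 0x1 = 1
state [2+:1] = (word>>2) & 0x1 = 0
bank [0+:2] = (word>>0) & 0x3 = 3  ←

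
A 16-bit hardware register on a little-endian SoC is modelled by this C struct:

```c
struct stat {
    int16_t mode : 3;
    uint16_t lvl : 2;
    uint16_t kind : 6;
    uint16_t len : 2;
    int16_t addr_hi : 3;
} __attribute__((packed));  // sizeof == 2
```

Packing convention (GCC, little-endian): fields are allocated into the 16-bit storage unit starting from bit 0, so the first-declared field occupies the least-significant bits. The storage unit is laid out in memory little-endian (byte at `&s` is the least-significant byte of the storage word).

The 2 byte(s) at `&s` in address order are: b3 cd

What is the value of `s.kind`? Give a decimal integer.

[0]=0xb3 [1]=0xcd (little-endian) → word 0xcdb3
mode [0+:3] = (word>>0) & 0x7 = 3
lvl [3+:2] = (word>>3) & 0x3 = 2
kind [5+:6] = (word>>5) & 0x3f = 45  ←
len [11+:2] = (word>>11) & 0x3 = 1
addr_hi [13+:3] = (word>>13) & 0x7 = 6

45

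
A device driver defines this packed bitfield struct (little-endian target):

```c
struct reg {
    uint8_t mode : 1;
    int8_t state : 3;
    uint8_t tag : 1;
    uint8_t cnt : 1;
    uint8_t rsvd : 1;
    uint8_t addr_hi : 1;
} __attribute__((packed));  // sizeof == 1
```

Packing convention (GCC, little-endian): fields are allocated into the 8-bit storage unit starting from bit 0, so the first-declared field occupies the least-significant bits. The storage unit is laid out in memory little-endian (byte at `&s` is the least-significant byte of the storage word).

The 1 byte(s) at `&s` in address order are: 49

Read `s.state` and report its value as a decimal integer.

-4

[0]=0x49 (little-endian) → word 0x49
mode:1 @ bit 0 → (0x49>>0)&0x1 = 0x1
state:3 @ bit 1 → (0x49>>1)&0x7 = 0x4  ←
tag:1 @ bit 4 → (0x49>>4)&0x1 = 0x0
cnt:1 @ bit 5 → (0x49>>5)&0x1 = 0x0
rsvd:1 @ bit 6 → (0x49>>6)&0x1 = 0x1
addr_hi:1 @ bit 7 → (0x49>>7)&0x1 = 0x0
state signed 3b, MSB=1: 4 - 8 = -4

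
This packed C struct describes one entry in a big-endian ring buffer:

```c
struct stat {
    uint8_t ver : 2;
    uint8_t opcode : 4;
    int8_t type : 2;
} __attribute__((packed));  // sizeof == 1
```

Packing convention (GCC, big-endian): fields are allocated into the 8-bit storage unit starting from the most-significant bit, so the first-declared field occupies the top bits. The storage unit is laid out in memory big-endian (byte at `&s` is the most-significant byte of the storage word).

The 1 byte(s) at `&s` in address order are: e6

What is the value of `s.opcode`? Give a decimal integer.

[0]=0xe6 (big-endian) → word 0xe6
ver:2 @ bit 6 → (0xe6>>6)&0x3 = 0x3
opcode:4 @ bit 2 → (0xe6>>2)&0xf = 0x9  ←
type:2 @ bit 0 → (0xe6>>0)&0x3 = 0x2

9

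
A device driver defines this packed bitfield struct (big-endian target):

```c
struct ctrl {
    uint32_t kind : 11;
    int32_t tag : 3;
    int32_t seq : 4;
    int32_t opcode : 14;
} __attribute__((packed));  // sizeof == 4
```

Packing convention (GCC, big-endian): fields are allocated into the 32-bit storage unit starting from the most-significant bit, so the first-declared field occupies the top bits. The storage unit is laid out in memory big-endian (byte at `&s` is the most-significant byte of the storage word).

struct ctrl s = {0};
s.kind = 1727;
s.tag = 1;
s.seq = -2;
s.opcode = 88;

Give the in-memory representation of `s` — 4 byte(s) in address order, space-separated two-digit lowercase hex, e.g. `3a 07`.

[21+:11] kind=1727 & 0x7ff = 0x6bf; word=0xd7e00000
[18+:3] tag=1 & 0x7 = 0x1; word=0xd7e40000
[14+:4] seq=-2 & 0xf = 0xe; word=0xd7e78000
[0+:14] opcode=88 & 0x3fff = 0x58; word=0xd7e78058
word = 0xd7e78058 → big-endian bytes:
  [0]=0xd7  [1]=0xe7  [2]=0x80  [3]=0x58

d7 e7 80 58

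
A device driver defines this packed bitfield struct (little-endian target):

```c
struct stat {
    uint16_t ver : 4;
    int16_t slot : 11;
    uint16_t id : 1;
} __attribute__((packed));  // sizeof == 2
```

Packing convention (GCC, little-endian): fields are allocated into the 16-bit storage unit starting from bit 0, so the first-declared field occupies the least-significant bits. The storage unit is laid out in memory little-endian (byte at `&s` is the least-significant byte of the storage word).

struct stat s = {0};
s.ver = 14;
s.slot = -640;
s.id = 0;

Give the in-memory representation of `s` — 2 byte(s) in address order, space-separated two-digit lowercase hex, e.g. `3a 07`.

[0+:4] ver=14 & 0xf = 0xe; word=0x000e
[4+:11] slot=-640 & 0x7ff = 0x580; word=0x580e
[15+:1] id=0 & 0x1 = 0x0; word=0x580e
word = 0x580e → little-endian bytes:
  [0]=0x0e  [1]=0x58

0e 58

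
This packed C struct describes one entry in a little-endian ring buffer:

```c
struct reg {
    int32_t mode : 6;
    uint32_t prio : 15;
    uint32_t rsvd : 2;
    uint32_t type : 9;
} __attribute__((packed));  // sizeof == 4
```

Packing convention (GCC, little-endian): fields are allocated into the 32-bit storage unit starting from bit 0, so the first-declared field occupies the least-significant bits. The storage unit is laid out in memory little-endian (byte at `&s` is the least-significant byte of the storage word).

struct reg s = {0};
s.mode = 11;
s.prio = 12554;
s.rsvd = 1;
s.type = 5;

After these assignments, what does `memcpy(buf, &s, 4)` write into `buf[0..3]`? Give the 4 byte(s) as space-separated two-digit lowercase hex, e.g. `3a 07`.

8b 42 ac 02

mode:6 = 11 → 0xb << 0 → word 0x0000000b
prio:15 = 12554 → 0x310a << 6 → word 0x000c428b
rsvd:2 = 1 → 0x1 << 21 → word 0x002c428b
type:9 = 5 → 0x5 << 23 → word 0x02ac428b
word = 0x02ac428b → little-endian bytes:
  [0]=0x8b  [1]=0x42  [2]=0xac  [3]=0x02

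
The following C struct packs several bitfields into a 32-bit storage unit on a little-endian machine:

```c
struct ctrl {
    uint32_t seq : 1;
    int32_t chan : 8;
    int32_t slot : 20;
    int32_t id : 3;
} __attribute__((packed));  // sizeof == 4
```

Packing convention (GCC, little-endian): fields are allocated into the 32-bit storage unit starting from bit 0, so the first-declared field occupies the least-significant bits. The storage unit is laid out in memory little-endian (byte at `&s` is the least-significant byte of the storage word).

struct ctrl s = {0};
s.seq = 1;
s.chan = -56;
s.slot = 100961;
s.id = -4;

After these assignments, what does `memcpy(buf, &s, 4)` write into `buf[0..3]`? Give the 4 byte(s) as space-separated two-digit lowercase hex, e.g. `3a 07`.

91 c3 14 83

seq (1b) val=1 bits=0x1 at bit 0: 0x00000001
chan (8b) val=-56 bits=0xc8 at bit 1: 0x00000191
slot (20b) val=100961 bits=0x18a61 at bit 9: 0x0314c391
id (3b) val=-4 bits=0x4 at bit 29: 0x8314c391
word = 0x8314c391 → little-endian bytes:
  [0]=0x91  [1]=0xc3  [2]=0x14  [3]=0x83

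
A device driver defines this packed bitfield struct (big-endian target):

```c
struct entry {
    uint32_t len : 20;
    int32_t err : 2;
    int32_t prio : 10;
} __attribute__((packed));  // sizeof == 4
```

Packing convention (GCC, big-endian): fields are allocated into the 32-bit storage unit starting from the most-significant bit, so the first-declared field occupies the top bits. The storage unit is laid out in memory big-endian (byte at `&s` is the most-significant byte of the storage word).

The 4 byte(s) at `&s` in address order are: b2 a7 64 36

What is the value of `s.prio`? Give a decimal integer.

[0]=0xb2 [1]=0xa7 [2]=0x64 [3]=0x36 (big-endian) → word 0xb2a76436
len:20 @ bit 12 → (0xb2a76436>>12)&0xfffff = 0xb2a76
err:2 @ bit 10 → (0xb2a76436>>10)&0x3 = 0x1
prio:10 @ bit 0 → (0xb2a76436>>0)&0x3ff = 0x36  ←
prio signed 10b, MSB=0: value = 54

54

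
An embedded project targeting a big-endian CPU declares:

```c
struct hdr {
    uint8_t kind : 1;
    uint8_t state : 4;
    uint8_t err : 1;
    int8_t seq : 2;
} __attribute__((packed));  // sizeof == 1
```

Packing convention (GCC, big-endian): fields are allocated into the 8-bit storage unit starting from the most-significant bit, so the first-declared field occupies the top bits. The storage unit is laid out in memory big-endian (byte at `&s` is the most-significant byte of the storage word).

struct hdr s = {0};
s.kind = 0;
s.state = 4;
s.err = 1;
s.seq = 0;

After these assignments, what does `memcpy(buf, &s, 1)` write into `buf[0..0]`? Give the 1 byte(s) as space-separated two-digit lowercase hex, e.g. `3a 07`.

24

[7+:1] kind=0 & 0x1 = 0x0; word=0x00
[3+:4] state=4 & 0xf = 0x4; word=0x20
[2+:1] err=1 & 0x1 = 0x1; word=0x24
[0+:2] seq=0 & 0x3 = 0x0; word=0x24
word = 0x24 → big-endian bytes:
  [0]=0x24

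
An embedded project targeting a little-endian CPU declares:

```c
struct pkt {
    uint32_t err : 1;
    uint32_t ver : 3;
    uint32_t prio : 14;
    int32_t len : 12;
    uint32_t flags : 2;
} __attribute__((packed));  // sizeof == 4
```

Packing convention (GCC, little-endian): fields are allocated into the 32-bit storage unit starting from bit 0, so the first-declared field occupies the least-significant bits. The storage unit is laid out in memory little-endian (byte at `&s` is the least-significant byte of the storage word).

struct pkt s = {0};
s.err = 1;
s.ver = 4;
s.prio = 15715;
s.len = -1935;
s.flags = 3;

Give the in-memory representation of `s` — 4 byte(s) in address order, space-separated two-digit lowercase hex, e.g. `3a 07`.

39 d6 c7 e1

[0+:1] err=1 & 0x1 = 0x1; word=0x00000001
[1+:3] ver=4 & 0x7 = 0x4; word=0x00000009
[4+:14] prio=15715 & 0x3fff = 0x3d63; word=0x0003d639
[18+:12] len=-1935 & 0xfff = 0x871; word=0x21c7d639
[30+:2] flags=3 & 0x3 = 0x3; word=0xe1c7d639
word = 0xe1c7d639 → little-endian bytes:
  [0]=0x39  [1]=0xd6  [2]=0xc7  [3]=0xe1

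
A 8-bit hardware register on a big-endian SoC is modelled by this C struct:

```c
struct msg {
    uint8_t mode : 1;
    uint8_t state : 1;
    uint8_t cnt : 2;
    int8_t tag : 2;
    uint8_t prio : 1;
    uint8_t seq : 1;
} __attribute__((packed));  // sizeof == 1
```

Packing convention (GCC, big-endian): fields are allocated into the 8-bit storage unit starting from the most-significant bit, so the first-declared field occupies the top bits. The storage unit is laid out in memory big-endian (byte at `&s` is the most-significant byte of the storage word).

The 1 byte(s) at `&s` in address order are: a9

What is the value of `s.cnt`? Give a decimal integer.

[0]=0xa9 (big-endian) → word 0xa9
mode [7+:1] = (word>>7) & 0x1 = 1
state [6+:1] = (word>>6) & 0x1 = 0
cnt [4+:2] = (word>>4) & 0x3 = 2  ←
tag [2+:2] = (word>>2) & 0x3 = 2
prio [1+:1] = (word>>1) & 0x1 = 0
seq [0+:1] = (word>>0) & 0x1 = 1

2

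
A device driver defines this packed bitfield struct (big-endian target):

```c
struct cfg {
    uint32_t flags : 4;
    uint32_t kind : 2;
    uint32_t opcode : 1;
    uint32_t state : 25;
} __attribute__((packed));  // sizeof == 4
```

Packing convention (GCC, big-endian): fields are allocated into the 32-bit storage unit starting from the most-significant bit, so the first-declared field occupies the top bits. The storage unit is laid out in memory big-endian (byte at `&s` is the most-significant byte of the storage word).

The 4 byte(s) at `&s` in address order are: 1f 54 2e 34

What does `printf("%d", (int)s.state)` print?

[0]=0x1f [1]=0x54 [2]=0x2e [3]=0x34 (big-endian) → word 0x1f542e34
flags:4 @ bit 28 → (0x1f542e34>>28)&0xf = 0x1
kind:2 @ bit 26 → (0x1f542e34>>26)&0x3 = 0x3
opcode:1 @ bit 25 → (0x1f542e34>>25)&0x1 = 0x1
state:25 @ bit 0 → (0x1f542e34>>0)&0x1ffffff = 0x1542e34  ←

22294068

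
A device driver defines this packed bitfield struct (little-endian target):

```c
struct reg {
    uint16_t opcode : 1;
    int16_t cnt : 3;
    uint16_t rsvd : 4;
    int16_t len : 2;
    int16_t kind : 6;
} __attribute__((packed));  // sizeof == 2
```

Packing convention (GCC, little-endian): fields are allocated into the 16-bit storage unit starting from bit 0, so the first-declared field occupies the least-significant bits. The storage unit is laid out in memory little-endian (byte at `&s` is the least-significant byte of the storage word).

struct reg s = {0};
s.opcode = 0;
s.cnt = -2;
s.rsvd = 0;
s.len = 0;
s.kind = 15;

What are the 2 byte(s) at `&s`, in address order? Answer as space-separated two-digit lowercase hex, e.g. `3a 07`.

0c 3c

opcode (1b) val=0 bits=0x0 at bit 0: 0x0000
cnt (3b) val=-2 bits=0x6 at bit 1: 0x000c
rsvd (4b) val=0 bits=0x0 at bit 4: 0x000c
len (2b) val=0 bits=0x0 at bit 8: 0x000c
kind (6b) val=15 bits=0xf at bit 10: 0x3c0c
word = 0x3c0c → little-endian bytes:
  [0]=0x0c  [1]=0x3c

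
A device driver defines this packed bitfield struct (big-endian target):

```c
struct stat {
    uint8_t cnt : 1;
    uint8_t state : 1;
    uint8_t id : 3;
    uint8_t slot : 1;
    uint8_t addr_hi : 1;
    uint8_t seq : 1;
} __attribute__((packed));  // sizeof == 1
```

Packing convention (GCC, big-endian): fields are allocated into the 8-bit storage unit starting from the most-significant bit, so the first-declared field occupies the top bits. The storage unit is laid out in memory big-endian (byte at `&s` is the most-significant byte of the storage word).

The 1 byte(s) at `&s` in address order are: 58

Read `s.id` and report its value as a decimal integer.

[0]=0x58 (big-endian) → word 0x58
cnt [7+:1] = (word>>7) & 0x1 = 0
state [6+:1] = (word>>6) & 0x1 = 1
id [3+:3] = (word>>3) & 0x7 = 3  ←
slot [2+:1] = (word>>2) & 0x1 = 0
addr_hi [1+:1] = (word>>1) & 0x1 = 0
seq [0+:1] = (word>>0) & 0x1 = 0

3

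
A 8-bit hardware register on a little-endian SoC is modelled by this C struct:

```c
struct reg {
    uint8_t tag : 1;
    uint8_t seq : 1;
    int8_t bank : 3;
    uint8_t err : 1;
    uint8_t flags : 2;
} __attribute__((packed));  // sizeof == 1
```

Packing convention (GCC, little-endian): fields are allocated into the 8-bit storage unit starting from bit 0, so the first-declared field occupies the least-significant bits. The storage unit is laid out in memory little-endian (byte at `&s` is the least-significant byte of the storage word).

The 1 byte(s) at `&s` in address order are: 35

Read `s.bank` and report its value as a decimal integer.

[0]=0x35 (little-endian) → word 0x35
tag [0+:1] = (word>>0) & 0x1 = 1
seq [1+:1] = (word>>1) & 0x1 = 0
bank [2+:3] = (word>>2) & 0x7 = 5  ←
err [5+:1] = (word>>5) & 0x1 = 1
flags [6+:2] = (word>>6) & 0x3 = 0
bank signed 3b, MSB=1: 5 - 8 = -3

-3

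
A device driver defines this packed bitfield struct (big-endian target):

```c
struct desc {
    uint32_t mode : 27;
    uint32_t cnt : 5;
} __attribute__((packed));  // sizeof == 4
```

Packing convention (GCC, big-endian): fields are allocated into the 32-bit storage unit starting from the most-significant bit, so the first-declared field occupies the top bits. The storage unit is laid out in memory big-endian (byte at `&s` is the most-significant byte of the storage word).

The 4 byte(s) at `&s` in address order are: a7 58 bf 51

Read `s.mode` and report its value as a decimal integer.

87737850

[0]=0xa7 [1]=0x58 [2]=0xbf [3]=0x51 (big-endian) → word 0xa758bf51
mode:27 @ bit 5 → (0xa758bf51>>5)&0x7ffffff = 0x53ac5fa  ←
cnt:5 @ bit 0 → (0xa758bf51>>0)&0x1f = 0x11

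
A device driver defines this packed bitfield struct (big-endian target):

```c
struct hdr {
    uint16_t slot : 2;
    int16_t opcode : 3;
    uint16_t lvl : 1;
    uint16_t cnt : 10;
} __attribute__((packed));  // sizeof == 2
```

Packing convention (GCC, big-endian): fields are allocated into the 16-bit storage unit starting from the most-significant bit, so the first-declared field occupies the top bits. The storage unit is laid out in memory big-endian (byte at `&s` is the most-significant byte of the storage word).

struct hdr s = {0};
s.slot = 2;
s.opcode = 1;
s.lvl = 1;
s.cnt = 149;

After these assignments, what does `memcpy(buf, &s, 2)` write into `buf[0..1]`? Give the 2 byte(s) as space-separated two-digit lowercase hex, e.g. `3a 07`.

8c 95

slot:2 = 2 → 0x2 << 14 → word 0x8000
opcode:3 = 1 → 0x1 << 11 → word 0x8800
lvl:1 = 1 → 0x1 << 10 → word 0x8c00
cnt:10 = 149 → 0x95 << 0 → word 0x8c95
word = 0x8c95 → big-endian bytes:
  [0]=0x8c  [1]=0x95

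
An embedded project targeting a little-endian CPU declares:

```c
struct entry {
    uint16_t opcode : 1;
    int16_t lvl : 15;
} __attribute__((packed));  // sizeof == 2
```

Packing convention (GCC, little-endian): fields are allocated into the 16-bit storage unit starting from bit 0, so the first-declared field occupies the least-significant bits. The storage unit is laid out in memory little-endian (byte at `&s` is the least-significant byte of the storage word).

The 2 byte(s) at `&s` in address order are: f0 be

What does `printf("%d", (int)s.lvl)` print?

-8328

[0]=0xf0 [1]=0xbe (little-endian) → word 0xbef0
opcode [0+:1] = (word>>0) & 0x1 = 0
lvl [1+:15] = (word>>1) & 0x7fff = 24440  ←
lvl signed 15b, MSB=1: 24440 - 32768 = -8328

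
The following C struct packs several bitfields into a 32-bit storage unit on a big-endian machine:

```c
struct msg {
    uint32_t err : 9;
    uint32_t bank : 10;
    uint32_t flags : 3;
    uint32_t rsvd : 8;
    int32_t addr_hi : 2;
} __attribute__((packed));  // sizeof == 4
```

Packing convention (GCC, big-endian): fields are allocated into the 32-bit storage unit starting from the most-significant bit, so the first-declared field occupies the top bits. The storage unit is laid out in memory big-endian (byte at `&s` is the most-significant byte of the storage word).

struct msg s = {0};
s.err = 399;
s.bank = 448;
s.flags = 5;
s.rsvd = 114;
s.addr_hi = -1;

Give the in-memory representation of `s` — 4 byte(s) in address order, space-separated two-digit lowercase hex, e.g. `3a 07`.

c7 b8 15 cb

[23+:9] err=399 & 0x1ff = 0x18f; word=0xc7800000
[13+:10] bank=448 & 0x3ff = 0x1c0; word=0xc7b80000
[10+:3] flags=5 & 0x7 = 0x5; word=0xc7b81400
[2+:8] rsvd=114 & 0xff = 0x72; word=0xc7b815c8
[0+:2] addr_hi=-1 & 0x3 = 0x3; word=0xc7b815cb
word = 0xc7b815cb → big-endian bytes:
  [0]=0xc7  [1]=0xb8  [2]=0x15  [3]=0xcb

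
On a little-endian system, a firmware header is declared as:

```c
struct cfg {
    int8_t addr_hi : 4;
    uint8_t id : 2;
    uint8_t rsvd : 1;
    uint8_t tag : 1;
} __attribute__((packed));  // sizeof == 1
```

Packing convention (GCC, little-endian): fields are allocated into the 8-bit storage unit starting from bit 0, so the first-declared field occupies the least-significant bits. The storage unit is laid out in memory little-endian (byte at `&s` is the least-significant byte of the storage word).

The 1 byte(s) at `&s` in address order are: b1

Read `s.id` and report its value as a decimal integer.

[0]=0xb1 (little-endian) → word 0xb1
addr_hi [0+:4] = (word>>0) & 0xf = 1
id [4+:2] = (word>>4) & 0x3 = 3  ←
rsvd [6+:1] = (word>>6) & 0x1 = 0
tag [7+:1] = (word>>7) & 0x1 = 1

3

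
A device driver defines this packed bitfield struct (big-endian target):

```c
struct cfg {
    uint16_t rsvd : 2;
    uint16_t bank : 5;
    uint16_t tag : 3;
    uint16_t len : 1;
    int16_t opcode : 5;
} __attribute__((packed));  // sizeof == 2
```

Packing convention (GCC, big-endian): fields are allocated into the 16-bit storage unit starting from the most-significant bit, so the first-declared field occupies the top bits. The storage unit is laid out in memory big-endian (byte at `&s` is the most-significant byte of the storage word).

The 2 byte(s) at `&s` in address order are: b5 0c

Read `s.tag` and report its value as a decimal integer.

4

[0]=0xb5 [1]=0x0c (big-endian) → word 0xb50c
rsvd [14+:2] = (word>>14) & 0x3 = 2
bank [9+:5] = (word>>9) & 0x1f = 26
tag [6+:3] = (word>>6) & 0x7 = 4  ←
len [5+:1] = (word>>5) & 0x1 = 0
opcode [0+:5] = (word>>0) & 0x1f = 12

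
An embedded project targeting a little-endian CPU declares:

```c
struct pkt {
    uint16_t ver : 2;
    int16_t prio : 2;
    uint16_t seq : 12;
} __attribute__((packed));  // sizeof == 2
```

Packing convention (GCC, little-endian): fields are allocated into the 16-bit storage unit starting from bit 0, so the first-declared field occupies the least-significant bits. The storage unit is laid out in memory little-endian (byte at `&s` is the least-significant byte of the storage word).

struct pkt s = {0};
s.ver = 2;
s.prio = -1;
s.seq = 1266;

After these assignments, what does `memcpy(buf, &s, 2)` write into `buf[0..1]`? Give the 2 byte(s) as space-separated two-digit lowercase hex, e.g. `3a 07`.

2e 4f

ver:2 = 2 → 0x2 << 0 → word 0x0002
prio:2 = -1 → 0x3 << 2 → word 0x000e
seq:12 = 1266 → 0x4f2 << 4 → word 0x4f2e
word = 0x4f2e → little-endian bytes:
  [0]=0x2e  [1]=0x4f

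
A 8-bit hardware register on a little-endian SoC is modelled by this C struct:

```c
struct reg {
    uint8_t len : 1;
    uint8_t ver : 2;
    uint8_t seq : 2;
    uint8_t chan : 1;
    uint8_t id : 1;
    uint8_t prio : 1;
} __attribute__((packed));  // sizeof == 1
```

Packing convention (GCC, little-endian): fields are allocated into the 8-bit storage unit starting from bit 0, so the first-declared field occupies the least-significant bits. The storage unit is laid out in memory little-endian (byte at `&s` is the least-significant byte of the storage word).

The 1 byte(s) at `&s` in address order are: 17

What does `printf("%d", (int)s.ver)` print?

[0]=0x17 (little-endian) → word 0x17
len [0+:1] = (word>>0) & 0x1 = 1
ver [1+:2] = (word>>1) & 0x3 = 3  ←
seq [3+:2] = (word>>3) & 0x3 = 2
chan [5+:1] = (word>>5) & 0x1 = 0
id [6+:1] = (word>>6) & 0x1 = 0
prio [7+:1] = (word>>7) & 0x1 = 0

3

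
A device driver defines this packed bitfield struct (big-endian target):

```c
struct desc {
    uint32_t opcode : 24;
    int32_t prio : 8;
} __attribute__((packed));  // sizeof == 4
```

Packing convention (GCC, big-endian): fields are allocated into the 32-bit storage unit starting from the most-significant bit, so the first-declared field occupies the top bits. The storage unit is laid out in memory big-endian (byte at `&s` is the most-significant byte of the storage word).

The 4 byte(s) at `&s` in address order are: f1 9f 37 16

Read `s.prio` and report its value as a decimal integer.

[0]=0xf1 [1]=0x9f [2]=0x37 [3]=0x16 (big-endian) → word 0xf19f3716
opcode:24 @ bit 8 → (0xf19f3716>>8)&0xffffff = 0xf19f37
prio:8 @ bit 0 → (0xf19f3716>>0)&0xff = 0x16  ←
prio signed 8b, MSB=0: value = 22

22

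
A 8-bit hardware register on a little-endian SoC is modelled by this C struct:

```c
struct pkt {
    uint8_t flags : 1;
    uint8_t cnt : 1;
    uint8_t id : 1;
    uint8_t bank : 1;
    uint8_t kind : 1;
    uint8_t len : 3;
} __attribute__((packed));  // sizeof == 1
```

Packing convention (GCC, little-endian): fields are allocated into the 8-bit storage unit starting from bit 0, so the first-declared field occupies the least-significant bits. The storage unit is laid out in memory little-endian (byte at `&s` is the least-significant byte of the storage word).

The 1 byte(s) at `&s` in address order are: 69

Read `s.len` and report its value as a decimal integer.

[0]=0x69 (little-endian) → word 0x69
flags [0+:1] = (word>>0) & 0x1 = 1
cnt [1+:1] = (word>>1) & 0x1 = 0
id [2+:1] = (word>>2) & 0x1 = 0
bank [3+:1] = (word>>3) & 0x1 = 1
kind [4+:1] = (word>>4) & 0x1 = 0
len [5+:3] = (word>>5) & 0x7 = 3  ←

3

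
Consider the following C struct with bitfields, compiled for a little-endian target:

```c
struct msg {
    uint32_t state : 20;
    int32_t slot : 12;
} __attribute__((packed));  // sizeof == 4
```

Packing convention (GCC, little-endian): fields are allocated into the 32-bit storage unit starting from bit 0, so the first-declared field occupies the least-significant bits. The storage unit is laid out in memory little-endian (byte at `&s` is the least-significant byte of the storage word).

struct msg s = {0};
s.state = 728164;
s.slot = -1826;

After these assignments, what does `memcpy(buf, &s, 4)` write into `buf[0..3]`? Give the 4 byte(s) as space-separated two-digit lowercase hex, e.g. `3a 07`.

64 1c eb 8d

state:20 = 728164 → 0xb1c64 << 0 → word 0x000b1c64
slot:12 = -1826 → 0x8de << 20 → word 0x8deb1c64
word = 0x8deb1c64 → little-endian bytes:
  [0]=0x64  [1]=0x1c  [2]=0xeb  [3]=0x8d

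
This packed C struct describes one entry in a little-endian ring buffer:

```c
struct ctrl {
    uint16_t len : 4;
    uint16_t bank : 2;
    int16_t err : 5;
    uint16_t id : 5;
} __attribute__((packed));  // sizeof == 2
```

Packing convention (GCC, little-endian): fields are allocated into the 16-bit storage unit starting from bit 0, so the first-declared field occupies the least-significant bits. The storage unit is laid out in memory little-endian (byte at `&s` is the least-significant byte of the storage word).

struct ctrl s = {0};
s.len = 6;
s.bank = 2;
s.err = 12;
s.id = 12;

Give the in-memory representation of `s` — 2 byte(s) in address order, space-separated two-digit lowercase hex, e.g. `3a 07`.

26 63

len (4b) val=6 bits=0x6 at bit 0: 0x0006
bank (2b) val=2 bits=0x2 at bit 4: 0x0026
err (5b) val=12 bits=0xc at bit 6: 0x0326
id (5b) val=12 bits=0xc at bit 11: 0x6326
word = 0x6326 → little-endian bytes:
  [0]=0x26  [1]=0x63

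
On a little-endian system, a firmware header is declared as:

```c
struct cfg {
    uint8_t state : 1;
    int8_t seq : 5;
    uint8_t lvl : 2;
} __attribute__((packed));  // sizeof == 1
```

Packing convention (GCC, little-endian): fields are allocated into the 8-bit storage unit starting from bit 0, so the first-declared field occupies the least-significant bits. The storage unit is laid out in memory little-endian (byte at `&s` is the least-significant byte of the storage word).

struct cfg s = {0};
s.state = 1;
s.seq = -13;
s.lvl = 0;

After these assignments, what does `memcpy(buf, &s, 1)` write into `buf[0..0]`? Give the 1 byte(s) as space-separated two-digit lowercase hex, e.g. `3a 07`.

27

state:1 = 1 → 0x1 << 0 → word 0x01
seq:5 = -13 → 0x13 << 1 → word 0x27
lvl:2 = 0 → 0x0 << 6 → word 0x27
word = 0x27 → little-endian bytes:
  [0]=0x27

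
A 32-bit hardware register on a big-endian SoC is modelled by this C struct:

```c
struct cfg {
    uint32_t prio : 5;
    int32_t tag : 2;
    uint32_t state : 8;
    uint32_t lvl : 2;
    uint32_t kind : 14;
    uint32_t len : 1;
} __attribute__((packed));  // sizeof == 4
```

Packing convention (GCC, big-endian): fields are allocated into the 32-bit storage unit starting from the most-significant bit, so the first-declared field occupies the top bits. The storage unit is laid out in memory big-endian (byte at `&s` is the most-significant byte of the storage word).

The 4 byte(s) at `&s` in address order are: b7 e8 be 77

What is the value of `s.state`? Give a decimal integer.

244

[0]=0xb7 [1]=0xe8 [2]=0xbe [3]=0x77 (big-endian) → word 0xb7e8be77
prio:5 @ bit 27 → (0xb7e8be77>>27)&0x1f = 0x16
tag:2 @ bit 25 → (0xb7e8be77>>25)&0x3 = 0x3
state:8 @ bit 17 → (0xb7e8be77>>17)&0xff = 0xf4  ←
lvl:2 @ bit 15 → (0xb7e8be77>>15)&0x3 = 0x1
kind:14 @ bit 1 → (0xb7e8be77>>1)&0x3fff = 0x1f3b
len:1 @ bit 0 → (0xb7e8be77>>0)&0x1 = 0x1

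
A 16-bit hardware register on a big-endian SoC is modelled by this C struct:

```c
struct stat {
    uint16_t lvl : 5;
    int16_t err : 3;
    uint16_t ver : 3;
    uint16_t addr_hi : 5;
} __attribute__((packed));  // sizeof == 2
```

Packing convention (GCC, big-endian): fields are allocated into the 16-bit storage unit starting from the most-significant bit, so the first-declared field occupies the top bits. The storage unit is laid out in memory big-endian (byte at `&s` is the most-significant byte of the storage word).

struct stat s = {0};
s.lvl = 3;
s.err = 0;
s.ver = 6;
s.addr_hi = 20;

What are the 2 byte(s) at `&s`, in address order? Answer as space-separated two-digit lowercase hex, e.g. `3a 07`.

18 d4

lvl (5b) val=3 bits=0x3 at bit 11: 0x1800
err (3b) val=0 bits=0x0 at bit 8: 0x1800
ver (3b) val=6 bits=0x6 at bit 5: 0x18c0
addr_hi (5b) val=20 bits=0x14 at bit 0: 0x18d4
word = 0x18d4 → big-endian bytes:
  [0]=0x18  [1]=0xd4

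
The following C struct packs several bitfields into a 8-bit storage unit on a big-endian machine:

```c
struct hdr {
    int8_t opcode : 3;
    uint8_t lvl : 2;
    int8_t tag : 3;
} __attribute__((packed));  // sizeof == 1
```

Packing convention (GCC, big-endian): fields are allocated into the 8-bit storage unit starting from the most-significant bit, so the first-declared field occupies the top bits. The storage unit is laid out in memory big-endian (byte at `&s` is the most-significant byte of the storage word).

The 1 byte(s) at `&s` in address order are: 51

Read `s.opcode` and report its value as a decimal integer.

[0]=0x51 (big-endian) → word 0x51
opcode [5+:3] = (word>>5) & 0x7 = 2  ←
lvl [3+:2] = (word>>3) & 0x3 = 2
tag [0+:3] = (word>>0) & 0x7 = 1
opcode signed 3b, MSB=0: value = 2

2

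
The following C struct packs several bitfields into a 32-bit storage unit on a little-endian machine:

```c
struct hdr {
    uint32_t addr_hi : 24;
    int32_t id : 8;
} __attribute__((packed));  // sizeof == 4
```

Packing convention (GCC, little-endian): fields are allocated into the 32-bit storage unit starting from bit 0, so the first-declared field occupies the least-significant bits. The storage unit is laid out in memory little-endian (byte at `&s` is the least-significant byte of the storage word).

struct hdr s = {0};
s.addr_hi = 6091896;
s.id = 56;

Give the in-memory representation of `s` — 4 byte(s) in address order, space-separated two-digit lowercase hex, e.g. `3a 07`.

addr_hi (24b) val=6091896 bits=0x5cf478 at bit 0: 0x005cf478
id (8b) val=56 bits=0x38 at bit 24: 0x385cf478
word = 0x385cf478 → little-endian bytes:
  [0]=0x78  [1]=0xf4  [2]=0x5c  [3]=0x38

78 f4 5c 38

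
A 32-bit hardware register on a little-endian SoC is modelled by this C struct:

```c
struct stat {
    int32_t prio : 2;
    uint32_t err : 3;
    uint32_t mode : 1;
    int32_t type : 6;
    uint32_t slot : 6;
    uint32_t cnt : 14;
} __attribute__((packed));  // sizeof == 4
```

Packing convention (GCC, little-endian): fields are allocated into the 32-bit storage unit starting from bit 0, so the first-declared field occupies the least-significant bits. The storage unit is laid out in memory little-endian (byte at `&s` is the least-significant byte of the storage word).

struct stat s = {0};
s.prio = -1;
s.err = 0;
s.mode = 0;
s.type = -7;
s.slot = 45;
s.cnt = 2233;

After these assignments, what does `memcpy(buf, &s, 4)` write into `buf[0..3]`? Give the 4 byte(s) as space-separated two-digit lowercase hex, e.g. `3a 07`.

43 de e6 22

prio (2b) val=-1 bits=0x3 at bit 0: 0x00000003
err (3b) val=0 bits=0x0 at bit 2: 0x00000003
mode (1b) val=0 bits=0x0 at bit 5: 0x00000003
type (6b) val=-7 bits=0x39 at bit 6: 0x00000e43
slot (6b) val=45 bits=0x2d at bit 12: 0x0002de43
cnt (14b) val=2233 bits=0x8b9 at bit 18: 0x22e6de43
word = 0x22e6de43 → little-endian bytes:
  [0]=0x43  [1]=0xde  [2]=0xe6  [3]=0x22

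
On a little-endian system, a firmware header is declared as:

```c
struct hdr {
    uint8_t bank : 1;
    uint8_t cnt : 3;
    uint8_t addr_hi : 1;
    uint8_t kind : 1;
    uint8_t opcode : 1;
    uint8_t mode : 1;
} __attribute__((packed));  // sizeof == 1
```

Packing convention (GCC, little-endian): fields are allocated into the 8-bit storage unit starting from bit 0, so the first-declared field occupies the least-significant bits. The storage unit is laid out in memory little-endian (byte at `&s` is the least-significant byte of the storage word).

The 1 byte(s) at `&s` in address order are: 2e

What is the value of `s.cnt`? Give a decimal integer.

[0]=0x2e (little-endian) → word 0x2e
bank [0+:1] = (word>>0) & 0x1 = 0
cnt [1+:3] = (word>>1) & 0x7 = 7  ←
addr_hi [4+:1] = (word>>4) & 0x1 = 0
kind [5+:1] = (word>>5) & 0x1 = 1
opcode [6+:1] = (word>>6) & 0x1 = 0
mode [7+:1] = (word>>7) & 0x1 = 0

7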